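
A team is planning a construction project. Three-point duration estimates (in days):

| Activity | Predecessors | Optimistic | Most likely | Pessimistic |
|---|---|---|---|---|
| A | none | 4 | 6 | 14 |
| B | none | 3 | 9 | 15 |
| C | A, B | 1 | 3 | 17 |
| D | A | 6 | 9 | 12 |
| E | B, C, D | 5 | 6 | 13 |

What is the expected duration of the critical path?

23 days

te_A = (4 + 4·6 + 14)/6 = 42/6 = 7
te_B = (3 + 4·9 + 15)/6 = 54/6 = 9
te_C = (1 + 4·3 + 17)/6 = 30/6 = 5
te_D = (6 + 4·9 + 12)/6 = 54/6 = 9
te_E = (5 + 4·6 + 13)/6 = 42/6 = 7

Forward pass:
ES_A = 0; EF_A = 7
ES_B = 0; EF_B = 9
ES_C = max(EF_A=7, EF_B=9) = 9; EF_C = 9+5 = 14
ES_D = 7; EF_D = 7+9 = 16
ES_E = max(EF_B=9, EF_C=14, EF_D=16) = 16; EF_E = 16+7 = 23
Expected project duration μ = 23 days. Critical path: A → D → E.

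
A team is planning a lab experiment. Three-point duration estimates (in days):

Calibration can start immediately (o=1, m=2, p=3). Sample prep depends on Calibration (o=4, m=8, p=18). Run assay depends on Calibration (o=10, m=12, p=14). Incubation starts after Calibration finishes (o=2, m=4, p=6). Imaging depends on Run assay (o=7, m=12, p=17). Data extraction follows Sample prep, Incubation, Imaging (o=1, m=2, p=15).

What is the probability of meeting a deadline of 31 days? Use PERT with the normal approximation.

te_Calibration = (1 + 4·2 + 3)/6 = 12/6 = 2; σ²_Calibration = ((3−1)/6)² = 0.111
te_Sample prep = (4 + 4·8 + 18)/6 = 54/6 = 9; σ²_Sample prep = ((18−4)/6)² = 5.444
te_Run assay = (10 + 4·12 + 14)/6 = 72/6 = 12; σ²_Run assay = ((14−10)/6)² = 0.444
te_Incubation = (2 + 4·4 + 6)/6 = 24/6 = 4; σ²_Incubation = ((6−2)/6)² = 0.444
te_Imaging = (7 + 4·12 + 17)/6 = 72/6 = 12; σ²_Imaging = ((17−7)/6)² = 2.778
te_Data extraction = (1 + 4·2 + 15)/6 = 24/6 = 4; σ²_Data extraction = ((15−1)/6)² = 5.444

Forward pass:
ES_Calibration = 0; EF_Calibration = 2
ES_Sample prep = 2; EF_Sample prep = 2+9 = 11
ES_Run assay = 2; EF_Run assay = 2+12 = 14
ES_Incubation = 2; EF_Incubation = 2+4 = 6
ES_Imaging = 14; EF_Imaging = 14+12 = 26
ES_Data extraction = max(EF_Sample prep=11, EF_Incubation=6, EF_Imaging=26) = 26; EF_Data extraction = 26+4 = 30
Expected project duration μ = 30 days. Critical path: Calibration → Run assay → Imaging → Data extraction.

Variance along critical path = 0.111 + 0.444 + 2.778 + 5.444 = 8.778; σ = √8.778 = 2.963 days.
Z = (31 − 30) / 2.963 = 0.338
P(T ≤ 31) = Φ(0.338) ≈ 0.632

0.632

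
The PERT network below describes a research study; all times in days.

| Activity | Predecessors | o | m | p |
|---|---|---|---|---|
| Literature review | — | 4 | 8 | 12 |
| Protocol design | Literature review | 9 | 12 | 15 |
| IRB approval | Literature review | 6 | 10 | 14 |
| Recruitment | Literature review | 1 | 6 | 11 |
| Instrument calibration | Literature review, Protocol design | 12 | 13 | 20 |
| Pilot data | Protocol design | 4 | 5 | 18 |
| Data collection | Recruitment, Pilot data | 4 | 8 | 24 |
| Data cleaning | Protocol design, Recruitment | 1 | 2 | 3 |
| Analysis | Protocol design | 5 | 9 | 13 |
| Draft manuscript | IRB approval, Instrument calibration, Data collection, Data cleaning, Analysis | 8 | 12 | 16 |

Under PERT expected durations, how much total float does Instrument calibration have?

3 days

te_Literature review = (4 + 4·8 + 12)/6 = 48/6 = 8
te_Protocol design = (9 + 4·12 + 15)/6 = 72/6 = 12
te_IRB approval = (6 + 4·10 + 14)/6 = 60/6 = 10
te_Recruitment = (1 + 4·6 + 11)/6 = 36/6 = 6
te_Instrument calibration = (12 + 4·13 + 20)/6 = 84/6 = 14
te_Pilot data = (4 + 4·5 + 18)/6 = 42/6 = 7
te_Data collection = (4 + 4·8 + 24)/6 = 60/6 = 10
te_Data cleaning = (1 + 4·2 + 3)/6 = 12/6 = 2
te_Analysis = (5 + 4·9 + 13)/6 = 54/6 = 9
te_Draft manuscript = (8 + 4·12 + 16)/6 = 72/6 = 12

Forward pass:
ES_Literature review = 0; EF_Literature review = 8
ES_Protocol design = 8; EF_Protocol design = 8+12 = 20
ES_IRB approval = 8; EF_IRB approval = 8+10 = 18
ES_Recruitment = 8; EF_Recruitment = 8+6 = 14
ES_Instrument calibration = max(EF_Literature review=8, EF_Protocol design=20) = 20; EF_Instrument calibration = 20+14 = 34
ES_Pilot data = 20; EF_Pilot data = 20+7 = 27
ES_Data collection = max(EF_Recruitment=14, EF_Pilot data=27) = 27; EF_Data collection = 27+10 = 37
ES_Data cleaning = max(EF_Protocol design=20, EF_Recruitment=14) = 20; EF_Data cleaning = 20+2 = 22
ES_Analysis = 20; EF_Analysis = 20+9 = 29
ES_Draft manuscript = max(EF_IRB approval=18, EF_Instrument calibration=34, EF_Data collection=37, EF_Data cleaning=22, EF_Analysis=29) = 37; EF_Draft manuscript = 37+12 = 49
Expected project duration μ = 49 days. Critical path: Literature review → Protocol design → Pilot data → Data collection → Draft manuscript.

Backward pass:
LF_Draft manuscript = 49; LS_Draft manuscript = 49−12 = 37
LF_Analysis = LS_Draft manuscript = 37; LS_Analysis = 37−9 = 28
LF_Data cleaning = LS_Draft manuscript = 37; LS_Data cleaning = 37−2 = 35
LF_Data collection = LS_Draft manuscript = 37; LS_Data collection = 37−10 = 27
LF_Pilot data = LS_Data collection = 27; LS_Pilot data = 27−7 = 20
LF_Instrument calibration = LS_Draft manuscript = 37; LS_Instrument calibration = 37−14 = 23
LF_Recruitment = min(LS_Data collection=27, LS_Data cleaning=35) = 27; LS_Recruitment = 27−6 = 21
LF_IRB approval = LS_Draft manuscript = 37; LS_IRB approval = 37−10 = 27
LF_Protocol design = min(LS_Instrument calibration=23, LS_Pilot data=20, LS_Data cleaning=35, LS_Analysis=28) = 20; LS_Protocol design = 20−12 = 8
LF_Literature review = min(LS_Protocol design=8, LS_IRB approval=27, LS_Recruitment=21, LS_Instrument calibration=23) = 8; LS_Literature review = 8−8 = 0
Slack_Instrument calibration = LS_Instrument calibration − ES_Instrument calibration = 23 − 20 = 3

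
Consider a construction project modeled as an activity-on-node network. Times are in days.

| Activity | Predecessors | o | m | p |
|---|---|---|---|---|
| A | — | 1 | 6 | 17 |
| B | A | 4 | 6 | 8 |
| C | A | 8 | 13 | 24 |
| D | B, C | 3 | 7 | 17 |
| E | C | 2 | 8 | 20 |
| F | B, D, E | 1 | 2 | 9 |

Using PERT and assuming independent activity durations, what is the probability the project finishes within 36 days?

0.726

te_A = (1 + 4·6 + 17)/6 = 42/6 = 7; σ²_A = ((17−1)/6)² = 7.111
te_B = (4 + 4·6 + 8)/6 = 36/6 = 6; σ²_B = ((8−4)/6)² = 0.444
te_C = (8 + 4·13 + 24)/6 = 84/6 = 14; σ²_C = ((24−8)/6)² = 7.111
te_D = (3 + 4·7 + 17)/6 = 48/6 = 8; σ²_D = ((17−3)/6)² = 5.444
te_E = (2 + 4·8 + 20)/6 = 54/6 = 9; σ²_E = ((20−2)/6)² = 9.000
te_F = (1 + 4·2 + 9)/6 = 18/6 = 3; σ²_F = ((9−1)/6)² = 1.778

Forward pass:
ES_A = 0; EF_A = 7
ES_B = 7; EF_B = 7+6 = 13
ES_C = 7; EF_C = 7+14 = 21
ES_D = max(EF_B=13, EF_C=21) = 21; EF_D = 21+8 = 29
ES_E = 21; EF_E = 21+9 = 30
ES_F = max(EF_B=13, EF_D=29, EF_E=30) = 30; EF_F = 30+3 = 33
Expected project duration μ = 33 days. Critical path: A → C → E → F.

Variance along critical path = 7.111 + 7.111 + 9.000 + 1.778 = 25.000; σ = √25.000 = 5.000 days.
Z = (36 − 33) / 5.000 = 0.600
P(T ≤ 36) = Φ(0.600) ≈ 0.726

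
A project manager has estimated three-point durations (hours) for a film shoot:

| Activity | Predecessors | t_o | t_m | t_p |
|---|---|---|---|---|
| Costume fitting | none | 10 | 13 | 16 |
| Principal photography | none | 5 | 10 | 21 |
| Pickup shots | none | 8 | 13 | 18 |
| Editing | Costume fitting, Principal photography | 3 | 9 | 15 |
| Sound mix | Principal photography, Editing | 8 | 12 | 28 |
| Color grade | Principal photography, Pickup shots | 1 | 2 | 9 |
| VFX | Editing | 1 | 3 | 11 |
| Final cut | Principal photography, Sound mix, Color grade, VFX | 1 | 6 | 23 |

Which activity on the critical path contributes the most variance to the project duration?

Final cut

te_Costume fitting = (10 + 4·13 + 16)/6 = 78/6 = 13; σ²_Costume fitting = ((16−10)/6)² = 1.000
te_Principal photography = (5 + 4·10 + 21)/6 = 66/6 = 11; σ²_Principal photography = ((21−5)/6)² = 7.111
te_Pickup shots = (8 + 4·13 + 18)/6 = 78/6 = 13; σ²_Pickup shots = ((18−8)/6)² = 2.778
te_Editing = (3 + 4·9 + 15)/6 = 54/6 = 9; σ²_Editing = ((15−3)/6)² = 4.000
te_Sound mix = (8 + 4·12 + 28)/6 = 84/6 = 14; σ²_Sound mix = ((28−8)/6)² = 11.111
te_Color grade = (1 + 4·2 + 9)/6 = 18/6 = 3; σ²_Color grade = ((9−1)/6)² = 1.778
te_VFX = (1 + 4·3 + 11)/6 = 24/6 = 4; σ²_VFX = ((11−1)/6)² = 2.778
te_Final cut = (1 + 4·6 + 23)/6 = 48/6 = 8; σ²_Final cut = ((23−1)/6)² = 13.444

Forward pass:
ES_Costume fitting = 0; EF_Costume fitting = 13
ES_Principal photography = 0; EF_Principal photography = 11
ES_Pickup shots = 0; EF_Pickup shots = 13
ES_Editing = max(EF_Costume fitting=13, EF_Principal photography=11) = 13; EF_Editing = 13+9 = 22
ES_Sound mix = max(EF_Principal photography=11, EF_Editing=22) = 22; EF_Sound mix = 22+14 = 36
ES_Color grade = max(EF_Principal photography=11, EF_Pickup shots=13) = 13; EF_Color grade = 13+3 = 16
ES_VFX = 22; EF_VFX = 22+4 = 26
ES_Final cut = max(EF_Principal photography=11, EF_Sound mix=36, EF_Color grade=16, EF_VFX=26) = 36; EF_Final cut = 36+8 = 44
Expected project duration μ = 44 hours. Critical path: Costume fitting → Editing → Sound mix → Final cut.

Variances on critical path: σ²_Costume fitting=1.000, σ²_Editing=4.000, σ²_Sound mix=11.111, σ²_Final cut=13.444.
Largest is σ²_Final cut = 13.444.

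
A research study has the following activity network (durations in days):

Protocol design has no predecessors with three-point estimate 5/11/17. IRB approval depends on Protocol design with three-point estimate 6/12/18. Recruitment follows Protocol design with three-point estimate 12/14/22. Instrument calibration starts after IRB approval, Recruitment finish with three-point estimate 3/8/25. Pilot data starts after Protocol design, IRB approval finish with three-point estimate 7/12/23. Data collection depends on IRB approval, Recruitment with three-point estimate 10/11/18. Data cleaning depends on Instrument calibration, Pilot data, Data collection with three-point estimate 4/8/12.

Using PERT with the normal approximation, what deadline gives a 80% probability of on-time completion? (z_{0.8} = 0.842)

48.7 days

te_Protocol design = (5 + 4·11 + 17)/6 = 66/6 = 11; σ²_Protocol design = ((17−5)/6)² = 4.000
te_IRB approval = (6 + 4·12 + 18)/6 = 72/6 = 12; σ²_IRB approval = ((18−6)/6)² = 4.000
te_Recruitment = (12 + 4·14 + 22)/6 = 90/6 = 15; σ²_Recruitment = ((22−12)/6)² = 2.778
te_Instrument calibration = (3 + 4·8 + 25)/6 = 60/6 = 10; σ²_Instrument calibration = ((25−3)/6)² = 13.444
te_Pilot data = (7 + 4·12 + 23)/6 = 78/6 = 13; σ²_Pilot data = ((23−7)/6)² = 7.111
te_Data collection = (10 + 4·11 + 18)/6 = 72/6 = 12; σ²_Data collection = ((18−10)/6)² = 1.778
te_Data cleaning = (4 + 4·8 + 12)/6 = 48/6 = 8; σ²_Data cleaning = ((12−4)/6)² = 1.778

Forward pass:
ES_Protocol design = 0; EF_Protocol design = 11
ES_IRB approval = 11; EF_IRB approval = 11+12 = 23
ES_Recruitment = 11; EF_Recruitment = 11+15 = 26
ES_Instrument calibration = max(EF_IRB approval=23, EF_Recruitment=26) = 26; EF_Instrument calibration = 26+10 = 36
ES_Pilot data = max(EF_Protocol design=11, EF_IRB approval=23) = 23; EF_Pilot data = 23+13 = 36
ES_Data collection = max(EF_IRB approval=23, EF_Recruitment=26) = 26; EF_Data collection = 26+12 = 38
ES_Data cleaning = max(EF_Instrument calibration=36, EF_Pilot data=36, EF_Data collection=38) = 38; EF_Data cleaning = 38+8 = 46
Expected project duration μ = 46 days. Critical path: Protocol design → Recruitment → Data collection → Data cleaning.

Variance along critical path = 4.000 + 2.778 + 1.778 + 1.778 = 10.333; σ = 3.215 days.
D = μ + z·σ = 46 + 0.842·3.215 = 48.7 days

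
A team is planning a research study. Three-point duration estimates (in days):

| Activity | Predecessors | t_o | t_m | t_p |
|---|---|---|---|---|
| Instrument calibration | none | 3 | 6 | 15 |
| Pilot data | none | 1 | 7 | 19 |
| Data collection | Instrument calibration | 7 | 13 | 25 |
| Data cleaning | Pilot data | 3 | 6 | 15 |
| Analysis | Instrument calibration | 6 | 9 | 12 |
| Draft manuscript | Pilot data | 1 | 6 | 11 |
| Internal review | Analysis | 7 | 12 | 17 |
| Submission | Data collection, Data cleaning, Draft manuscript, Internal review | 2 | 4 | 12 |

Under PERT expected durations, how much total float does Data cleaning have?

te_Instrument calibration = (3 + 4·6 + 15)/6 = 42/6 = 7
te_Pilot data = (1 + 4·7 + 19)/6 = 48/6 = 8
te_Data collection = (7 + 4·13 + 25)/6 = 84/6 = 14
te_Data cleaning = (3 + 4·6 + 15)/6 = 42/6 = 7
te_Analysis = (6 + 4·9 + 12)/6 = 54/6 = 9
te_Draft manuscript = (1 + 4·6 + 11)/6 = 36/6 = 6
te_Internal review = (7 + 4·12 + 17)/6 = 72/6 = 12
te_Submission = (2 + 4·4 + 12)/6 = 30/6 = 5

Forward pass:
ES_Instrument calibration = 0; EF_Instrument calibration = 7
ES_Pilot data = 0; EF_Pilot data = 8
ES_Data collection = 7; EF_Data collection = 7+14 = 21
ES_Data cleaning = 8; EF_Data cleaning = 8+7 = 15
ES_Analysis = 7; EF_Analysis = 7+9 = 16
ES_Draft manuscript = 8; EF_Draft manuscript = 8+6 = 14
ES_Internal review = 16; EF_Internal review = 16+12 = 28
ES_Submission = max(EF_Data collection=21, EF_Data cleaning=15, EF_Draft manuscript=14, EF_Internal review=28) = 28; EF_Submission = 28+5 = 33
Expected project duration μ = 33 days. Critical path: Instrument calibration → Analysis → Internal review → Submission.

Backward pass:
LF_Submission = 33; LS_Submission = 33−5 = 28
LF_Internal review = LS_Submission = 28; LS_Internal review = 28−12 = 16
LF_Draft manuscript = LS_Submission = 28; LS_Draft manuscript = 28−6 = 22
LF_Analysis = LS_Internal review = 16; LS_Analysis = 16−9 = 7
LF_Data cleaning = LS_Submission = 28; LS_Data cleaning = 28−7 = 21
LF_Data collection = LS_Submission = 28; LS_Data collection = 28−14 = 14
LF_Pilot data = min(LS_Data cleaning=21, LS_Draft manuscript=22) = 21; LS_Pilot data = 21−8 = 13
LF_Instrument calibration = min(LS_Data collection=14, LS_Analysis=7) = 7; LS_Instrument calibration = 7−7 = 0
Slack_Data cleaning = LS_Data cleaning − ES_Data cleaning = 21 − 8 = 13

13 days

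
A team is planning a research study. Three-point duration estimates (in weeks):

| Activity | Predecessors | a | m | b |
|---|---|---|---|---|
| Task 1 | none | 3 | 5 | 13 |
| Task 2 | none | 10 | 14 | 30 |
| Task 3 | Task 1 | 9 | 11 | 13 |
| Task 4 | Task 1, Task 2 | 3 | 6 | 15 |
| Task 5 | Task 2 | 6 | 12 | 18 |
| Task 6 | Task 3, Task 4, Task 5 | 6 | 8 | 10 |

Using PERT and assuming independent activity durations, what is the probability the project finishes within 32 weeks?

te_Task 1 = (3 + 4·5 + 13)/6 = 36/6 = 6; σ²_Task 1 = ((13−3)/6)² = 2.778
te_Task 2 = (10 + 4·14 + 30)/6 = 96/6 = 16; σ²_Task 2 = ((30−10)/6)² = 11.111
te_Task 3 = (9 + 4·11 + 13)/6 = 66/6 = 11; σ²_Task 3 = ((13−9)/6)² = 0.444
te_Task 4 = (3 + 4·6 + 15)/6 = 42/6 = 7; σ²_Task 4 = ((15−3)/6)² = 4.000
te_Task 5 = (6 + 4·12 + 18)/6 = 72/6 = 12; σ²_Task 5 = ((18−6)/6)² = 4.000
te_Task 6 = (6 + 4·8 + 10)/6 = 48/6 = 8; σ²_Task 6 = ((10−6)/6)² = 0.444

Forward pass:
ES_Task 1 = 0; EF_Task 1 = 6
ES_Task 2 = 0; EF_Task 2 = 16
ES_Task 3 = 6; EF_Task 3 = 6+11 = 17
ES_Task 4 = max(EF_Task 1=6, EF_Task 2=16) = 16; EF_Task 4 = 16+7 = 23
ES_Task 5 = 16; EF_Task 5 = 16+12 = 28
ES_Task 6 = max(EF_Task 3=17, EF_Task 4=23, EF_Task 5=28) = 28; EF_Task 6 = 28+8 = 36
Expected project duration μ = 36 weeks. Critical path: Task 2 → Task 5 → Task 6.

Variance along critical path = 11.111 + 4.000 + 0.444 = 15.556; σ = √15.556 = 3.944 weeks.
Z = (32 − 36) / 3.944 = -1.014
P(T ≤ 32) = Φ(-1.014) ≈ 0.155

0.155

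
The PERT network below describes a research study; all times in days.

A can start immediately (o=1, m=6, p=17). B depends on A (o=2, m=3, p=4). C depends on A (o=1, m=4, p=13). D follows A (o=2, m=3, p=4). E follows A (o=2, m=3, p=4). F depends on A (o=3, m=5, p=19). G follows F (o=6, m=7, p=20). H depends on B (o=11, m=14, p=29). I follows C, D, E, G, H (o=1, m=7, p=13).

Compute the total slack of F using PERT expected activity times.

te_A = (1 + 4·6 + 17)/6 = 42/6 = 7
te_B = (2 + 4·3 + 4)/6 = 18/6 = 3
te_C = (1 + 4·4 + 13)/6 = 30/6 = 5
te_D = (2 + 4·3 + 4)/6 = 18/6 = 3
te_E = (2 + 4·3 + 4)/6 = 18/6 = 3
te_F = (3 + 4·5 + 19)/6 = 42/6 = 7
te_G = (6 + 4·7 + 20)/6 = 54/6 = 9
te_H = (11 + 4·14 + 29)/6 = 96/6 = 16
te_I = (1 + 4·7 + 13)/6 = 42/6 = 7

Forward pass:
ES_A = 0; EF_A = 7
ES_B = 7; EF_B = 7+3 = 10
ES_C = 7; EF_C = 7+5 = 12
ES_D = 7; EF_D = 7+3 = 10
ES_E = 7; EF_E = 7+3 = 10
ES_F = 7; EF_F = 7+7 = 14
ES_G = 14; EF_G = 14+9 = 23
ES_H = 10; EF_H = 10+16 = 26
ES_I = max(EF_C=12, EF_D=10, EF_E=10, EF_G=23, EF_H=26) = 26; EF_I = 26+7 = 33
Expected project duration μ = 33 days. Critical path: A → B → H → I.

Backward pass:
LF_I = 33; LS_I = 33−7 = 26
LF_H = LS_I = 26; LS_H = 26−16 = 10
LF_G = LS_I = 26; LS_G = 26−9 = 17
LF_F = LS_G = 17; LS_F = 17−7 = 10
LF_E = LS_I = 26; LS_E = 26−3 = 23
LF_D = LS_I = 26; LS_D = 26−3 = 23
LF_C = LS_I = 26; LS_C = 26−5 = 21
LF_B = LS_H = 10; LS_B = 10−3 = 7
LF_A = min(LS_B=7, LS_C=21, LS_D=23, LS_E=23, LS_F=10) = 7; LS_A = 7−7 = 0
Slack_F = LS_F − ES_F = 10 − 7 = 3

3 days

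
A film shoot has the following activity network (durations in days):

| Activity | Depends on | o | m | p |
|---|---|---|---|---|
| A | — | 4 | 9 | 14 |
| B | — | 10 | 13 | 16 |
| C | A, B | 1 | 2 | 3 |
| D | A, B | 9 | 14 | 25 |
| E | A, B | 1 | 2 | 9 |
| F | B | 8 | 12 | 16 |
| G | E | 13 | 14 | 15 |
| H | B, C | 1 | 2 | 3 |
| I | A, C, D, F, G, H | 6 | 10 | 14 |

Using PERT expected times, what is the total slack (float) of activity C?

13 days

te_A = (4 + 4·9 + 14)/6 = 54/6 = 9
te_B = (10 + 4·13 + 16)/6 = 78/6 = 13
te_C = (1 + 4·2 + 3)/6 = 12/6 = 2
te_D = (9 + 4·14 + 25)/6 = 90/6 = 15
te_E = (1 + 4·2 + 9)/6 = 18/6 = 3
te_F = (8 + 4·12 + 16)/6 = 72/6 = 12
te_G = (13 + 4·14 + 15)/6 = 84/6 = 14
te_H = (1 + 4·2 + 3)/6 = 12/6 = 2
te_I = (6 + 4·10 + 14)/6 = 60/6 = 10

Forward pass:
ES_A = 0; EF_A = 9
ES_B = 0; EF_B = 13
ES_C = max(EF_A=9, EF_B=13) = 13; EF_C = 13+2 = 15
ES_D = max(EF_A=9, EF_B=13) = 13; EF_D = 13+15 = 28
ES_E = max(EF_A=9, EF_B=13) = 13; EF_E = 13+3 = 16
ES_F = 13; EF_F = 13+12 = 25
ES_G = 16; EF_G = 16+14 = 30
ES_H = max(EF_B=13, EF_C=15) = 15; EF_H = 15+2 = 17
ES_I = max(EF_A=9, EF_C=15, EF_D=28, EF_F=25, EF_G=30, EF_H=17) = 30; EF_I = 30+10 = 40
Expected project duration μ = 40 days. Critical path: B → E → G → I.

Backward pass:
LF_I = 40; LS_I = 40−10 = 30
LF_H = LS_I = 30; LS_H = 30−2 = 28
LF_G = LS_I = 30; LS_G = 30−14 = 16
LF_F = LS_I = 30; LS_F = 30−12 = 18
LF_E = LS_G = 16; LS_E = 16−3 = 13
LF_D = LS_I = 30; LS_D = 30−15 = 15
LF_C = min(LS_H=28, LS_I=30) = 28; LS_C = 28−2 = 26
LF_B = min(LS_C=26, LS_D=15, LS_E=13, LS_F=18, LS_H=28) = 13; LS_B = 13−13 = 0
LF_A = min(LS_C=26, LS_D=15, LS_E=13, LS_I=30) = 13; LS_A = 13−9 = 4
Slack_C = LS_C − ES_C = 26 − 13 = 13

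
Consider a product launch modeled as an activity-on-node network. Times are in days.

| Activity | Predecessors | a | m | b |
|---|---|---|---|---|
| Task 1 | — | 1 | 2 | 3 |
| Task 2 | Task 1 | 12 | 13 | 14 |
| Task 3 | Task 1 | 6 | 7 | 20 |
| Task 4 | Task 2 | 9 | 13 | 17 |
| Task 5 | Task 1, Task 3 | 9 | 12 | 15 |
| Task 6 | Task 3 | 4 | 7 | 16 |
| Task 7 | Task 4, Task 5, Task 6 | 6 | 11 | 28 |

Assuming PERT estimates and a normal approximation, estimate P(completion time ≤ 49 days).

te_Task 1 = (1 + 4·2 + 3)/6 = 12/6 = 2; σ²_Task 1 = ((3−1)/6)² = 0.111
te_Task 2 = (12 + 4·13 + 14)/6 = 78/6 = 13; σ²_Task 2 = ((14−12)/6)² = 0.111
te_Task 3 = (6 + 4·7 + 20)/6 = 54/6 = 9; σ²_Task 3 = ((20−6)/6)² = 5.444
te_Task 4 = (9 + 4·13 + 17)/6 = 78/6 = 13; σ²_Task 4 = ((17−9)/6)² = 1.778
te_Task 5 = (9 + 4·12 + 15)/6 = 72/6 = 12; σ²_Task 5 = ((15−9)/6)² = 1.000
te_Task 6 = (4 + 4·7 + 16)/6 = 48/6 = 8; σ²_Task 6 = ((16−4)/6)² = 4.000
te_Task 7 = (6 + 4·11 + 28)/6 = 78/6 = 13; σ²_Task 7 = ((28−6)/6)² = 13.444

Forward pass:
ES_Task 1 = 0; EF_Task 1 = 2
ES_Task 2 = 2; EF_Task 2 = 2+13 = 15
ES_Task 3 = 2; EF_Task 3 = 2+9 = 11
ES_Task 4 = 15; EF_Task 4 = 15+13 = 28
ES_Task 5 = max(EF_Task 1=2, EF_Task 3=11) = 11; EF_Task 5 = 11+12 = 23
ES_Task 6 = 11; EF_Task 6 = 11+8 = 19
ES_Task 7 = max(EF_Task 4=28, EF_Task 5=23, EF_Task 6=19) = 28; EF_Task 7 = 28+13 = 41
Expected project duration μ = 41 days. Critical path: Task 1 → Task 2 → Task 4 → Task 7.

Variance along critical path = 0.111 + 0.111 + 1.778 + 13.444 = 15.444; σ = √15.444 = 3.930 days.
Z = (49 − 41) / 3.930 = 2.036
P(T ≤ 49) = Φ(2.036) ≈ 0.979

0.979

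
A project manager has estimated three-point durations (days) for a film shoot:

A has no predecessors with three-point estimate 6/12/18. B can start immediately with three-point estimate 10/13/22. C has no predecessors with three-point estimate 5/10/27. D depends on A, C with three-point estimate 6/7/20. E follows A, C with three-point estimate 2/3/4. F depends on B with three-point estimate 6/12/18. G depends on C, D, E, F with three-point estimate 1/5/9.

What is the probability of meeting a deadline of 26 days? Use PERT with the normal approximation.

0.055

te_A = (6 + 4·12 + 18)/6 = 72/6 = 12; σ²_A = ((18−6)/6)² = 4.000
te_B = (10 + 4·13 + 22)/6 = 84/6 = 14; σ²_B = ((22−10)/6)² = 4.000
te_C = (5 + 4·10 + 27)/6 = 72/6 = 12; σ²_C = ((27−5)/6)² = 13.444
te_D = (6 + 4·7 + 20)/6 = 54/6 = 9; σ²_D = ((20−6)/6)² = 5.444
te_E = (2 + 4·3 + 4)/6 = 18/6 = 3; σ²_E = ((4−2)/6)² = 0.111
te_F = (6 + 4·12 + 18)/6 = 72/6 = 12; σ²_F = ((18−6)/6)² = 4.000
te_G = (1 + 4·5 + 9)/6 = 30/6 = 5; σ²_G = ((9−1)/6)² = 1.778

Forward pass:
ES_A = 0; EF_A = 12
ES_B = 0; EF_B = 14
ES_C = 0; EF_C = 12
ES_D = max(EF_A=12, EF_C=12) = 12; EF_D = 12+9 = 21
ES_E = max(EF_A=12, EF_C=12) = 12; EF_E = 12+3 = 15
ES_F = 14; EF_F = 14+12 = 26
ES_G = max(EF_C=12, EF_D=21, EF_E=15, EF_F=26) = 26; EF_G = 26+5 = 31
Expected project duration μ = 31 days. Critical path: B → F → G.

Variance along critical path = 4.000 + 4.000 + 1.778 = 9.778; σ = √9.778 = 3.127 days.
Z = (26 − 31) / 3.127 = -1.599
P(T ≤ 26) = Φ(-1.599) ≈ 0.055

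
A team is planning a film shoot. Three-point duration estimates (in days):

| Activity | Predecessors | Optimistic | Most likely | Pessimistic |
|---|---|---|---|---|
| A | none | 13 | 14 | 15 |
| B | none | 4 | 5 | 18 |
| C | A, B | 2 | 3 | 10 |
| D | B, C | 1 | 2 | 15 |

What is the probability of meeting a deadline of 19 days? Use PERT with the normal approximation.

te_A = (13 + 4·14 + 15)/6 = 84/6 = 14; σ²_A = ((15−13)/6)² = 0.111
te_B = (4 + 4·5 + 18)/6 = 42/6 = 7; σ²_B = ((18−4)/6)² = 5.444
te_C = (2 + 4·3 + 10)/6 = 24/6 = 4; σ²_C = ((10−2)/6)² = 1.778
te_D = (1 + 4·2 + 15)/6 = 24/6 = 4; σ²_D = ((15−1)/6)² = 5.444

Forward pass:
ES_A = 0; EF_A = 14
ES_B = 0; EF_B = 7
ES_C = max(EF_A=14, EF_B=7) = 14; EF_C = 14+4 = 18
ES_D = max(EF_B=7, EF_C=18) = 18; EF_D = 18+4 = 22
Expected project duration μ = 22 days. Critical path: A → C → D.

Variance along critical path = 0.111 + 1.778 + 5.444 = 7.333; σ = √7.333 = 2.708 days.
Z = (19 − 22) / 2.708 = -1.108
P(T ≤ 19) = Φ(-1.108) ≈ 0.134

0.134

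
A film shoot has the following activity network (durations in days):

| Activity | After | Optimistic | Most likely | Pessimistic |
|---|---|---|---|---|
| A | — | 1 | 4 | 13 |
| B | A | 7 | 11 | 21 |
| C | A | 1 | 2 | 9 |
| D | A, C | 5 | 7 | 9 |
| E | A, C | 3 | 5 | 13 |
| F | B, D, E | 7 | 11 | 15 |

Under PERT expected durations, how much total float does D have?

te_A = (1 + 4·4 + 13)/6 = 30/6 = 5
te_B = (7 + 4·11 + 21)/6 = 72/6 = 12
te_C = (1 + 4·2 + 9)/6 = 18/6 = 3
te_D = (5 + 4·7 + 9)/6 = 42/6 = 7
te_E = (3 + 4·5 + 13)/6 = 36/6 = 6
te_F = (7 + 4·11 + 15)/6 = 66/6 = 11

Forward pass:
ES_A = 0; EF_A = 5
ES_B = 5; EF_B = 5+12 = 17
ES_C = 5; EF_C = 5+3 = 8
ES_D = max(EF_A=5, EF_C=8) = 8; EF_D = 8+7 = 15
ES_E = max(EF_A=5, EF_C=8) = 8; EF_E = 8+6 = 14
ES_F = max(EF_B=17, EF_D=15, EF_E=14) = 17; EF_F = 17+11 = 28
Expected project duration μ = 28 days. Critical path: A → B → F.

Backward pass:
LF_F = 28; LS_F = 28−11 = 17
LF_E = LS_F = 17; LS_E = 17−6 = 11
LF_D = LS_F = 17; LS_D = 17−7 = 10
LF_C = min(LS_D=10, LS_E=11) = 10; LS_C = 10−3 = 7
LF_B = LS_F = 17; LS_B = 17−12 = 5
LF_A = min(LS_B=5, LS_C=7, LS_D=10, LS_E=11) = 5; LS_A = 5−5 = 0
Slack_D = LS_D − ES_D = 10 − 8 = 2

2 days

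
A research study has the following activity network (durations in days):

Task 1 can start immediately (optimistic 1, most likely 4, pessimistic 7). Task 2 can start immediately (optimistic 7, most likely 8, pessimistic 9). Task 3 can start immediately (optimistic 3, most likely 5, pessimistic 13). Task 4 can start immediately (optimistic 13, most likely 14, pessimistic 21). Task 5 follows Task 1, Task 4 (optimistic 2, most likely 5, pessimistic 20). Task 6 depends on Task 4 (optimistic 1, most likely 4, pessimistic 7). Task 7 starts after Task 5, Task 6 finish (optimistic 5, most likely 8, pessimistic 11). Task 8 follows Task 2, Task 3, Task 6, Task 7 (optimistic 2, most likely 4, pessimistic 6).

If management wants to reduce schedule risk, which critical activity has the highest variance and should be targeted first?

te_Task 1 = (1 + 4·4 + 7)/6 = 24/6 = 4; σ²_Task 1 = ((7−1)/6)² = 1.000
te_Task 2 = (7 + 4·8 + 9)/6 = 48/6 = 8; σ²_Task 2 = ((9−7)/6)² = 0.111
te_Task 3 = (3 + 4·5 + 13)/6 = 36/6 = 6; σ²_Task 3 = ((13−3)/6)² = 2.778
te_Task 4 = (13 + 4·14 + 21)/6 = 90/6 = 15; σ²_Task 4 = ((21−13)/6)² = 1.778
te_Task 5 = (2 + 4·5 + 20)/6 = 42/6 = 7; σ²_Task 5 = ((20−2)/6)² = 9.000
te_Task 6 = (1 + 4·4 + 7)/6 = 24/6 = 4; σ²_Task 6 = ((7−1)/6)² = 1.000
te_Task 7 = (5 + 4·8 + 11)/6 = 48/6 = 8; σ²_Task 7 = ((11−5)/6)² = 1.000
te_Task 8 = (2 + 4·4 + 6)/6 = 24/6 = 4; σ²_Task 8 = ((6−2)/6)² = 0.444

Forward pass:
ES_Task 1 = 0; EF_Task 1 = 4
ES_Task 2 = 0; EF_Task 2 = 8
ES_Task 3 = 0; EF_Task 3 = 6
ES_Task 4 = 0; EF_Task 4 = 15
ES_Task 5 = max(EF_Task 1=4, EF_Task 4=15) = 15; EF_Task 5 = 15+7 = 22
ES_Task 6 = 15; EF_Task 6 = 15+4 = 19
ES_Task 7 = max(EF_Task 5=22, EF_Task 6=19) = 22; EF_Task 7 = 22+8 = 30
ES_Task 8 = max(EF_Task 2=8, EF_Task 3=6, EF_Task 6=19, EF_Task 7=30) = 30; EF_Task 8 = 30+4 = 34
Expected project duration μ = 34 days. Critical path: Task 4 → Task 5 → Task 7 → Task 8.

Variances on critical path: σ²_Task 4=1.778, σ²_Task 5=9.000, σ²_Task 7=1.000, σ²_Task 8=0.444.
Largest is σ²_Task 5 = 9.000.

Task 5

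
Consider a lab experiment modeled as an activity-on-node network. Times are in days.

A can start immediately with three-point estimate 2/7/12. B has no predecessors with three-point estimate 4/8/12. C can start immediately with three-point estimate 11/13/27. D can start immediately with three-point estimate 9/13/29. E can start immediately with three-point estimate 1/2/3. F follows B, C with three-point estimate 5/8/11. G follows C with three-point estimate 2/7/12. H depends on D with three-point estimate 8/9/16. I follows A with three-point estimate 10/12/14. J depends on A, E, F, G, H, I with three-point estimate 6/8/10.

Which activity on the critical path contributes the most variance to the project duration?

te_A = (2 + 4·7 + 12)/6 = 42/6 = 7; σ²_A = ((12−2)/6)² = 2.778
te_B = (4 + 4·8 + 12)/6 = 48/6 = 8; σ²_B = ((12−4)/6)² = 1.778
te_C = (11 + 4·13 + 27)/6 = 90/6 = 15; σ²_C = ((27−11)/6)² = 7.111
te_D = (9 + 4·13 + 29)/6 = 90/6 = 15; σ²_D = ((29−9)/6)² = 11.111
te_E = (1 + 4·2 + 3)/6 = 12/6 = 2; σ²_E = ((3−1)/6)² = 0.111
te_F = (5 + 4·8 + 11)/6 = 48/6 = 8; σ²_F = ((11−5)/6)² = 1.000
te_G = (2 + 4·7 + 12)/6 = 42/6 = 7; σ²_G = ((12−2)/6)² = 2.778
te_H = (8 + 4·9 + 16)/6 = 60/6 = 10; σ²_H = ((16−8)/6)² = 1.778
te_I = (10 + 4·12 + 14)/6 = 72/6 = 12; σ²_I = ((14−10)/6)² = 0.444
te_J = (6 + 4·8 + 10)/6 = 48/6 = 8; σ²_J = ((10−6)/6)² = 0.444

Forward pass:
ES_A = 0; EF_A = 7
ES_B = 0; EF_B = 8
ES_C = 0; EF_C = 15
ES_D = 0; EF_D = 15
ES_E = 0; EF_E = 2
ES_F = max(EF_B=8, EF_C=15) = 15; EF_F = 15+8 = 23
ES_G = 15; EF_G = 15+7 = 22
ES_H = 15; EF_H = 15+10 = 25
ES_I = 7; EF_I = 7+12 = 19
ES_J = max(EF_A=7, EF_E=2, EF_F=23, EF_G=22, EF_H=25, EF_I=19) = 25; EF_J = 25+8 = 33
Expected project duration μ = 33 days. Critical path: D → H → J.

Variances on critical path: σ²_D=11.111, σ²_H=1.778, σ²_J=0.444.
Largest is σ²_D = 11.111.

D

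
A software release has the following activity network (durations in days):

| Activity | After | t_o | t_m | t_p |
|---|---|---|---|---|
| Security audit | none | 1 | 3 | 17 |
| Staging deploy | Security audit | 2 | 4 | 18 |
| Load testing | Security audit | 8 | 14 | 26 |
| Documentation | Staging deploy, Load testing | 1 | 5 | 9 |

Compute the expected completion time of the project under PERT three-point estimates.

25 days

te_Security audit = (1 + 4·3 + 17)/6 = 30/6 = 5
te_Staging deploy = (2 + 4·4 + 18)/6 = 36/6 = 6
te_Load testing = (8 + 4·14 + 26)/6 = 90/6 = 15
te_Documentation = (1 + 4·5 + 9)/6 = 30/6 = 5

Forward pass:
ES_Security audit = 0; EF_Security audit = 5
ES_Staging deploy = 5; EF_Staging deploy = 5+6 = 11
ES_Load testing = 5; EF_Load testing = 5+15 = 20
ES_Documentation = max(EF_Staging deploy=11, EF_Load testing=20) = 20; EF_Documentation = 20+5 = 25
Expected project duration μ = 25 days. Critical path: Security audit → Load testing → Documentation.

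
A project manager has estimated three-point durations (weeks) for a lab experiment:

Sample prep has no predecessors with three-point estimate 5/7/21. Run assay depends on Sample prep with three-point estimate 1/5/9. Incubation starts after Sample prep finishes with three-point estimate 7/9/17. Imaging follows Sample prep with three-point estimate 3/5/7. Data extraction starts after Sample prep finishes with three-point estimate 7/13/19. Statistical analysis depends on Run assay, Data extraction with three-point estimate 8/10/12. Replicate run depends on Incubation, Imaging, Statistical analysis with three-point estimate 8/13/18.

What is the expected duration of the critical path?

te_Sample prep = (5 + 4·7 + 21)/6 = 54/6 = 9
te_Run assay = (1 + 4·5 + 9)/6 = 30/6 = 5
te_Incubation = (7 + 4·9 + 17)/6 = 60/6 = 10
te_Imaging = (3 + 4·5 + 7)/6 = 30/6 = 5
te_Data extraction = (7 + 4·13 + 19)/6 = 78/6 = 13
te_Statistical analysis = (8 + 4·10 + 12)/6 = 60/6 = 10
te_Replicate run = (8 + 4·13 + 18)/6 = 78/6 = 13

Forward pass:
ES_Sample prep = 0; EF_Sample prep = 9
ES_Run assay = 9; EF_Run assay = 9+5 = 14
ES_Incubation = 9; EF_Incubation = 9+10 = 19
ES_Imaging = 9; EF_Imaging = 9+5 = 14
ES_Data extraction = 9; EF_Data extraction = 9+13 = 22
ES_Statistical analysis = max(EF_Run assay=14, EF_Data extraction=22) = 22; EF_Statistical analysis = 22+10 = 32
ES_Replicate run = max(EF_Incubation=19, EF_Imaging=14, EF_Statistical analysis=32) = 32; EF_Replicate run = 32+13 = 45
Expected project duration μ = 45 weeks. Critical path: Sample prep → Data extraction → Statistical analysis → Replicate run.

45 weeks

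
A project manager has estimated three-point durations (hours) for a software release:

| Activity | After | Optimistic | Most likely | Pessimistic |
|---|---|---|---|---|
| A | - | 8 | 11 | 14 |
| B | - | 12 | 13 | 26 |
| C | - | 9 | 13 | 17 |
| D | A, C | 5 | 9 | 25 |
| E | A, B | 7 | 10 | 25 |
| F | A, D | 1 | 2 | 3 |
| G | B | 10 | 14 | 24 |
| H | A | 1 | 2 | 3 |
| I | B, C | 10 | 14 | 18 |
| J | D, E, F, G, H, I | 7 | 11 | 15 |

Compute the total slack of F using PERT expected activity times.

4 hours

te_A = (8 + 4·11 + 14)/6 = 66/6 = 11
te_B = (12 + 4·13 + 26)/6 = 90/6 = 15
te_C = (9 + 4·13 + 17)/6 = 78/6 = 13
te_D = (5 + 4·9 + 25)/6 = 66/6 = 11
te_E = (7 + 4·10 + 25)/6 = 72/6 = 12
te_F = (1 + 4·2 + 3)/6 = 12/6 = 2
te_G = (10 + 4·14 + 24)/6 = 90/6 = 15
te_H = (1 + 4·2 + 3)/6 = 12/6 = 2
te_I = (10 + 4·14 + 18)/6 = 84/6 = 14
te_J = (7 + 4·11 + 15)/6 = 66/6 = 11

Forward pass:
ES_A = 0; EF_A = 11
ES_B = 0; EF_B = 15
ES_C = 0; EF_C = 13
ES_D = max(EF_A=11, EF_C=13) = 13; EF_D = 13+11 = 24
ES_E = max(EF_A=11, EF_B=15) = 15; EF_E = 15+12 = 27
ES_F = max(EF_A=11, EF_D=24) = 24; EF_F = 24+2 = 26
ES_G = 15; EF_G = 15+15 = 30
ES_H = 11; EF_H = 11+2 = 13
ES_I = max(EF_B=15, EF_C=13) = 15; EF_I = 15+14 = 29
ES_J = max(EF_D=24, EF_E=27, EF_F=26, EF_G=30, EF_H=13, EF_I=29) = 30; EF_J = 30+11 = 41
Expected project duration μ = 41 hours. Critical path: B → G → J.

Backward pass:
LF_J = 41; LS_J = 41−11 = 30
LF_I = LS_J = 30; LS_I = 30−14 = 16
LF_H = LS_J = 30; LS_H = 30−2 = 28
LF_G = LS_J = 30; LS_G = 30−15 = 15
LF_F = LS_J = 30; LS_F = 30−2 = 28
LF_E = LS_J = 30; LS_E = 30−12 = 18
LF_D = min(LS_F=28, LS_J=30) = 28; LS_D = 28−11 = 17
LF_C = min(LS_D=17, LS_I=16) = 16; LS_C = 16−13 = 3
LF_B = min(LS_E=18, LS_G=15, LS_I=16) = 15; LS_B = 15−15 = 0
LF_A = min(LS_D=17, LS_E=18, LS_F=28, LS_H=28) = 17; LS_A = 17−11 = 6
Slack_F = LS_F − ES_F = 28 − 24 = 4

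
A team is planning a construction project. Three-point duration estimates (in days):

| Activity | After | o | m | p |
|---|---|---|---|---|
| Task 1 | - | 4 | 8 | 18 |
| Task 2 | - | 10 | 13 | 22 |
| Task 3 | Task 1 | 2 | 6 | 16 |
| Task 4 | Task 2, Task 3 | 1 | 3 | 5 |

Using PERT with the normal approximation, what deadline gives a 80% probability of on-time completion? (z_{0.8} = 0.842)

21.8 days

te_Task 1 = (4 + 4·8 + 18)/6 = 54/6 = 9; σ²_Task 1 = ((18−4)/6)² = 5.444
te_Task 2 = (10 + 4·13 + 22)/6 = 84/6 = 14; σ²_Task 2 = ((22−10)/6)² = 4.000
te_Task 3 = (2 + 4·6 + 16)/6 = 42/6 = 7; σ²_Task 3 = ((16−2)/6)² = 5.444
te_Task 4 = (1 + 4·3 + 5)/6 = 18/6 = 3; σ²_Task 4 = ((5−1)/6)² = 0.444

Forward pass:
ES_Task 1 = 0; EF_Task 1 = 9
ES_Task 2 = 0; EF_Task 2 = 14
ES_Task 3 = 9; EF_Task 3 = 9+7 = 16
ES_Task 4 = max(EF_Task 2=14, EF_Task 3=16) = 16; EF_Task 4 = 16+3 = 19
Expected project duration μ = 19 days. Critical path: Task 1 → Task 3 → Task 4.

Variance along critical path = 5.444 + 5.444 + 0.444 = 11.333; σ = 3.367 days.
D = μ + z·σ = 19 + 0.842·3.367 = 21.8 days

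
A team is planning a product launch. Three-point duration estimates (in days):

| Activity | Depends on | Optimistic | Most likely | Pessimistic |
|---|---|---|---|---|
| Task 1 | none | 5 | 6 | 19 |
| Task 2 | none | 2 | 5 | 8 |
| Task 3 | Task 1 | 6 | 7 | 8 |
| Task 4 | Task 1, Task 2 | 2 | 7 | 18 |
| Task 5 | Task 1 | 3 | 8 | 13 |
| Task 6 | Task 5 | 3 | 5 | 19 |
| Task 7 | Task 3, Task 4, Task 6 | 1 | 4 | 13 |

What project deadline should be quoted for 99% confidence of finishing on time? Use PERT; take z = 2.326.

te_Task 1 = (5 + 4·6 + 19)/6 = 48/6 = 8; σ²_Task 1 = ((19−5)/6)² = 5.444
te_Task 2 = (2 + 4·5 + 8)/6 = 30/6 = 5; σ²_Task 2 = ((8−2)/6)² = 1.000
te_Task 3 = (6 + 4·7 + 8)/6 = 42/6 = 7; σ²_Task 3 = ((8−6)/6)² = 0.111
te_Task 4 = (2 + 4·7 + 18)/6 = 48/6 = 8; σ²_Task 4 = ((18−2)/6)² = 7.111
te_Task 5 = (3 + 4·8 + 13)/6 = 48/6 = 8; σ²_Task 5 = ((13−3)/6)² = 2.778
te_Task 6 = (3 + 4·5 + 19)/6 = 42/6 = 7; σ²_Task 6 = ((19−3)/6)² = 7.111
te_Task 7 = (1 + 4·4 + 13)/6 = 30/6 = 5; σ²_Task 7 = ((13−1)/6)² = 4.000

Forward pass:
ES_Task 1 = 0; EF_Task 1 = 8
ES_Task 2 = 0; EF_Task 2 = 5
ES_Task 3 = 8; EF_Task 3 = 8+7 = 15
ES_Task 4 = max(EF_Task 1=8, EF_Task 2=5) = 8; EF_Task 4 = 8+8 = 16
ES_Task 5 = 8; EF_Task 5 = 8+8 = 16
ES_Task 6 = 16; EF_Task 6 = 16+7 = 23
ES_Task 7 = max(EF_Task 3=15, EF_Task 4=16, EF_Task 6=23) = 23; EF_Task 7 = 23+5 = 28
Expected project duration μ = 28 days. Critical path: Task 1 → Task 5 → Task 6 → Task 7.

Variance along critical path = 5.444 + 2.778 + 7.111 + 4.000 = 19.333; σ = 4.397 days.
D = μ + z·σ = 28 + 2.326·4.397 = 38.2 days

38.2 days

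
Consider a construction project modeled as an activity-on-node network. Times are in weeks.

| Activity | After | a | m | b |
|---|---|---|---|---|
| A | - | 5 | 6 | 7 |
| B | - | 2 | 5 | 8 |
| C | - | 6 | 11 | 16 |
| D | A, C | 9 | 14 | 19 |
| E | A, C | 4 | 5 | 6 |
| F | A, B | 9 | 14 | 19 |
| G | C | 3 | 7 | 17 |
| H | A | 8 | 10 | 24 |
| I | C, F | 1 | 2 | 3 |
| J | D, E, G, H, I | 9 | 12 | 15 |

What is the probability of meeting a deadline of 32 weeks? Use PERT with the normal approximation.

te_A = (5 + 4·6 + 7)/6 = 36/6 = 6; σ²_A = ((7−5)/6)² = 0.111
te_B = (2 + 4·5 + 8)/6 = 30/6 = 5; σ²_B = ((8−2)/6)² = 1.000
te_C = (6 + 4·11 + 16)/6 = 66/6 = 11; σ²_C = ((16−6)/6)² = 2.778
te_D = (9 + 4·14 + 19)/6 = 84/6 = 14; σ²_D = ((19−9)/6)² = 2.778
te_E = (4 + 4·5 + 6)/6 = 30/6 = 5; σ²_E = ((6−4)/6)² = 0.111
te_F = (9 + 4·14 + 19)/6 = 84/6 = 14; σ²_F = ((19−9)/6)² = 2.778
te_G = (3 + 4·7 + 17)/6 = 48/6 = 8; σ²_G = ((17−3)/6)² = 5.444
te_H = (8 + 4·10 + 24)/6 = 72/6 = 12; σ²_H = ((24−8)/6)² = 7.111
te_I = (1 + 4·2 + 3)/6 = 12/6 = 2; σ²_I = ((3−1)/6)² = 0.111
te_J = (9 + 4·12 + 15)/6 = 72/6 = 12; σ²_J = ((15−9)/6)² = 1.000

Forward pass:
ES_A = 0; EF_A = 6
ES_B = 0; EF_B = 5
ES_C = 0; EF_C = 11
ES_D = max(EF_A=6, EF_C=11) = 11; EF_D = 11+14 = 25
ES_E = max(EF_A=6, EF_C=11) = 11; EF_E = 11+5 = 16
ES_F = max(EF_A=6, EF_B=5) = 6; EF_F = 6+14 = 20
ES_G = 11; EF_G = 11+8 = 19
ES_H = 6; EF_H = 6+12 = 18
ES_I = max(EF_C=11, EF_F=20) = 20; EF_I = 20+2 = 22
ES_J = max(EF_D=25, EF_E=16, EF_G=19, EF_H=18, EF_I=22) = 25; EF_J = 25+12 = 37
Expected project duration μ = 37 weeks. Critical path: C → D → J.

Variance along critical path = 2.778 + 2.778 + 1.000 = 6.556; σ = √6.556 = 2.560 weeks.
Z = (32 − 37) / 2.560 = -1.953
P(T ≤ 32) = Φ(-1.953) ≈ 0.025

0.025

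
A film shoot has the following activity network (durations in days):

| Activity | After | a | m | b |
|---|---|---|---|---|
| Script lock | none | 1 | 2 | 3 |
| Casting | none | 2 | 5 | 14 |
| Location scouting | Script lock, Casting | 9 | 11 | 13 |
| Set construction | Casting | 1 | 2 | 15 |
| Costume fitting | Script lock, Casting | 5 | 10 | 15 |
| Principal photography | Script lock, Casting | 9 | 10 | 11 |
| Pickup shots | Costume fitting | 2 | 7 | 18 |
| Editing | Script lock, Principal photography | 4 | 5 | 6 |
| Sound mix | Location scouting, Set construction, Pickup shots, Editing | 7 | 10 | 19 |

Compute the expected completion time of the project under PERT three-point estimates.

35 days

te_Script lock = (1 + 4·2 + 3)/6 = 12/6 = 2
te_Casting = (2 + 4·5 + 14)/6 = 36/6 = 6
te_Location scouting = (9 + 4·11 + 13)/6 = 66/6 = 11
te_Set construction = (1 + 4·2 + 15)/6 = 24/6 = 4
te_Costume fitting = (5 + 4·10 + 15)/6 = 60/6 = 10
te_Principal photography = (9 + 4·10 + 11)/6 = 60/6 = 10
te_Pickup shots = (2 + 4·7 + 18)/6 = 48/6 = 8
te_Editing = (4 + 4·5 + 6)/6 = 30/6 = 5
te_Sound mix = (7 + 4·10 + 19)/6 = 66/6 = 11

Forward pass:
ES_Script lock = 0; EF_Script lock = 2
ES_Casting = 0; EF_Casting = 6
ES_Location scouting = max(EF_Script lock=2, EF_Casting=6) = 6; EF_Location scouting = 6+11 = 17
ES_Set construction = 6; EF_Set construction = 6+4 = 10
ES_Costume fitting = max(EF_Script lock=2, EF_Casting=6) = 6; EF_Costume fitting = 6+10 = 16
ES_Principal photography = max(EF_Script lock=2, EF_Casting=6) = 6; EF_Principal photography = 6+10 = 16
ES_Pickup shots = 16; EF_Pickup shots = 16+8 = 24
ES_Editing = max(EF_Script lock=2, EF_Principal photography=16) = 16; EF_Editing = 16+5 = 21
ES_Sound mix = max(EF_Location scouting=17, EF_Set construction=10, EF_Pickup shots=24, EF_Editing=21) = 24; EF_Sound mix = 24+11 = 35
Expected project duration μ = 35 days. Critical path: Casting → Costume fitting → Pickup shots → Sound mix.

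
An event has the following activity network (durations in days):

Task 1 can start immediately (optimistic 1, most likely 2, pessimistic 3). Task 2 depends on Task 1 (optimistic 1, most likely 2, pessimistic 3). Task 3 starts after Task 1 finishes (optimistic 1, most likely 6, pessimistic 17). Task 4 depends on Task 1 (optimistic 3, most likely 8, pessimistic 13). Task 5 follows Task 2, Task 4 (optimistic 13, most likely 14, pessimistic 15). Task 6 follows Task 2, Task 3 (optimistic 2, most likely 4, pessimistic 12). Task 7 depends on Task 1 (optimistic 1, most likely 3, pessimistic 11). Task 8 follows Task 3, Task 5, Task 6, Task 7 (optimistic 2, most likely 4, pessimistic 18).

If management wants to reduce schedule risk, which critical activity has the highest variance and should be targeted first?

Task 8

te_Task 1 = (1 + 4·2 + 3)/6 = 12/6 = 2; σ²_Task 1 = ((3−1)/6)² = 0.111
te_Task 2 = (1 + 4·2 + 3)/6 = 12/6 = 2; σ²_Task 2 = ((3−1)/6)² = 0.111
te_Task 3 = (1 + 4·6 + 17)/6 = 42/6 = 7; σ²_Task 3 = ((17−1)/6)² = 7.111
te_Task 4 = (3 + 4·8 + 13)/6 = 48/6 = 8; σ²_Task 4 = ((13−3)/6)² = 2.778
te_Task 5 = (13 + 4·14 + 15)/6 = 84/6 = 14; σ²_Task 5 = ((15−13)/6)² = 0.111
te_Task 6 = (2 + 4·4 + 12)/6 = 30/6 = 5; σ²_Task 6 = ((12−2)/6)² = 2.778
te_Task 7 = (1 + 4·3 + 11)/6 = 24/6 = 4; σ²_Task 7 = ((11−1)/6)² = 2.778
te_Task 8 = (2 + 4·4 + 18)/6 = 36/6 = 6; σ²_Task 8 = ((18−2)/6)² = 7.111

Forward pass:
ES_Task 1 = 0; EF_Task 1 = 2
ES_Task 2 = 2; EF_Task 2 = 2+2 = 4
ES_Task 3 = 2; EF_Task 3 = 2+7 = 9
ES_Task 4 = 2; EF_Task 4 = 2+8 = 10
ES_Task 5 = max(EF_Task 2=4, EF_Task 4=10) = 10; EF_Task 5 = 10+14 = 24
ES_Task 6 = max(EF_Task 2=4, EF_Task 3=9) = 9; EF_Task 6 = 9+5 = 14
ES_Task 7 = 2; EF_Task 7 = 2+4 = 6
ES_Task 8 = max(EF_Task 3=9, EF_Task 5=24, EF_Task 6=14, EF_Task 7=6) = 24; EF_Task 8 = 24+6 = 30
Expected project duration μ = 30 days. Critical path: Task 1 → Task 4 → Task 5 → Task 8.

Variances on critical path: σ²_Task 1=0.111, σ²_Task 4=2.778, σ²_Task 5=0.111, σ²_Task 8=7.111.
Largest is σ²_Task 8 = 7.111.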